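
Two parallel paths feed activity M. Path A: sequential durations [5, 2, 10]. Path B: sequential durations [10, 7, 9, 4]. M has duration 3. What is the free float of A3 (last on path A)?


ES(A3) = sum of predecessors on chain A = 7
EF(A3) = ES + duration = 7 + 10 = 17
Successor of A3 is M. ES(M) = max(sum(A), sum(B)) = max(17, 30) = 30
Free float = ES(successor) - EF(current) = 30 - 17 = 13

13


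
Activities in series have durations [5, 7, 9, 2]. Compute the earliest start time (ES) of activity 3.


Activity 3 starts after activities 1 through 2 complete.
Predecessor durations: [5, 7]
ES = 5 + 7 = 12

12


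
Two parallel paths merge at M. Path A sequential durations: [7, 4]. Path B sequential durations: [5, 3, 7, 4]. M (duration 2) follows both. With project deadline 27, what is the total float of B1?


Forward pass: ES(B1) = sum of predecessors on chain B = 0
EF = ES + duration = 0 + 5 = 5
Backward pass: LF(M) = deadline = 27; LS(M) = 27 - 2 = 25
LF(B1) = LS(M) - sum(successors on chain B) = 25 - 14 = 11
LS = LF - duration = 11 - 5 = 6
Total float = LS - ES = 6 - 0 = 6

6


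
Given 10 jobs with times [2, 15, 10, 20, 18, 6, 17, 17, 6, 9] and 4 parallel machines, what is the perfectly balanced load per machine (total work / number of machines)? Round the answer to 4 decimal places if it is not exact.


Total processing time = 2 + 15 + 10 + 20 + 18 + 6 + 17 + 17 + 6 + 9 = 120
Number of machines = 4
Ideal balanced load = 120 / 4 = 30.0

30.0


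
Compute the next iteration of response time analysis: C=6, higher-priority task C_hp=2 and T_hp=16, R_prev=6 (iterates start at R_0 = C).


R_next = C + ceil(R_prev / T_hp) * C_hp
ceil(6 / 16) = ceil(0.375) = 1
Interference = 1 * 2 = 2
R_next = 6 + 2 = 8

8


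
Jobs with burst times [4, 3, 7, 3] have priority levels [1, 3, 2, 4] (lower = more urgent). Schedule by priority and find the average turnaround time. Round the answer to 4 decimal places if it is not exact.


Sort by priority (ascending = highest first):
Order: [(1, 4), (2, 7), (3, 3), (4, 3)]
Completion times:
  Priority 1, burst=4, C=4
  Priority 2, burst=7, C=11
  Priority 3, burst=3, C=14
  Priority 4, burst=3, C=17
Average turnaround = 46/4 = 11.5

11.5


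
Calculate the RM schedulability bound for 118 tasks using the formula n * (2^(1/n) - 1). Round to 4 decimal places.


Compute 2^(1/118) = 1.0058914152
Subtract 1: 1.0058914152 - 1 = 0.0058914152
Multiply by n: 118 * 0.0058914152 = 0.6951869936
Round to 4 dp: 0.6952

0.6952


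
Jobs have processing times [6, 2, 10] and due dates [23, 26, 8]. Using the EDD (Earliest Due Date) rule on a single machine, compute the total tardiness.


Sort by due date (EDD order): [(10, 8), (6, 23), (2, 26)]
Compute completion times and tardiness:
  Job 1: p=10, d=8, C=10, tardiness=max(0,10-8)=2
  Job 2: p=6, d=23, C=16, tardiness=max(0,16-23)=0
  Job 3: p=2, d=26, C=18, tardiness=max(0,18-26)=0
Total tardiness = 2

2


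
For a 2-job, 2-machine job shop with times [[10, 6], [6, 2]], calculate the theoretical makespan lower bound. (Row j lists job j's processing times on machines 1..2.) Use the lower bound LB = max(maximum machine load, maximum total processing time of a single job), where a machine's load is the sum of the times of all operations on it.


Machine loads:
  Machine 1: 10 + 6 = 16
  Machine 2: 6 + 2 = 8
Max machine load = 16
Job totals:
  Job 1: 16
  Job 2: 8
Max job total = 16
Lower bound = max(16, 16) = 16

16


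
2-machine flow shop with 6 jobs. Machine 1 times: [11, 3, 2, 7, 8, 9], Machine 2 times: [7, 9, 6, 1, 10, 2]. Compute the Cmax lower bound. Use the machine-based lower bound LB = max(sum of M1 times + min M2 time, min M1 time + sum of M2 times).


LB1 = sum(M1 times) + min(M2 times) = 40 + 1 = 41
LB2 = min(M1 times) + sum(M2 times) = 2 + 35 = 37
Lower bound = max(LB1, LB2) = max(41, 37) = 41

41


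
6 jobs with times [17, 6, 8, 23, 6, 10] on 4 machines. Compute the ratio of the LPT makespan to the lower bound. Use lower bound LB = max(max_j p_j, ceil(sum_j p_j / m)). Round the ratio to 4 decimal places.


LPT order: [23, 17, 10, 8, 6, 6]
Machine loads after assignment: [23, 17, 16, 14]
LPT makespan = 23
Lower bound = max(max_job, ceil(total/4)) = max(23, 18) = 23
Ratio = 23 / 23 = 1.0

1.0


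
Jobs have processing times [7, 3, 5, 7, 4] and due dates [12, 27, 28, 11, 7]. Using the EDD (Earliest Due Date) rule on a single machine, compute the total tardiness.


Sort by due date (EDD order): [(4, 7), (7, 11), (7, 12), (3, 27), (5, 28)]
Compute completion times and tardiness:
  Job 1: p=4, d=7, C=4, tardiness=max(0,4-7)=0
  Job 2: p=7, d=11, C=11, tardiness=max(0,11-11)=0
  Job 3: p=7, d=12, C=18, tardiness=max(0,18-12)=6
  Job 4: p=3, d=27, C=21, tardiness=max(0,21-27)=0
  Job 5: p=5, d=28, C=26, tardiness=max(0,26-28)=0
Total tardiness = 6

6


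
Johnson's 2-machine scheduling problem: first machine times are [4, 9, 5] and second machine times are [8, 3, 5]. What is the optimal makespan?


Apply Johnson's rule:
  Group 1 (a <= b): [(1, 4, 8), (3, 5, 5)]
  Group 2 (a > b): [(2, 9, 3)]
Optimal job order: [1, 3, 2]
Schedule:
  Job 1: M1 done at 4, M2 done at 12
  Job 3: M1 done at 9, M2 done at 17
  Job 2: M1 done at 18, M2 done at 21
Makespan = 21

21


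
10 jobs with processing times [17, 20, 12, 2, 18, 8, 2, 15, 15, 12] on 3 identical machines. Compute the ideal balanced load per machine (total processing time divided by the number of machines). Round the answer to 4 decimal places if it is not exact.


Total processing time = 17 + 20 + 12 + 2 + 18 + 8 + 2 + 15 + 15 + 12 = 121
Number of machines = 3
Ideal balanced load = 121 / 3 = 40.3333

40.3333


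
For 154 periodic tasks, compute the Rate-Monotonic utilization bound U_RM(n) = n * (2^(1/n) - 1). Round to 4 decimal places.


Compute 2^(1/154) = 1.0045111002
Subtract 1: 1.0045111002 - 1 = 0.0045111002
Multiply by n: 154 * 0.0045111002 = 0.6947094308
Round to 4 dp: 0.6947

0.6947


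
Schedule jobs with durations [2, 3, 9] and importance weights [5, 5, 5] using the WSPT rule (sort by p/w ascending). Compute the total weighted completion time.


Compute p/w ratios and sort ascending (WSPT): [(2, 5), (3, 5), (9, 5)]
Compute weighted completion times:
  Job (p=2,w=5): C=2, w*C=5*2=10
  Job (p=3,w=5): C=5, w*C=5*5=25
  Job (p=9,w=5): C=14, w*C=5*14=70
Total weighted completion time = 105

105


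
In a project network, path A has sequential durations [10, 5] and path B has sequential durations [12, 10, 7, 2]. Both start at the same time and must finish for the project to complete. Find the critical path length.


Path A total = 10 + 5 = 15
Path B total = 12 + 10 + 7 + 2 = 31
Critical path = longest path = max(15, 31) = 31

31


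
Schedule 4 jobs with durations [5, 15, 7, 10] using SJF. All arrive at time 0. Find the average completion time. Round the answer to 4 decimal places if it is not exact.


SJF order (ascending): [5, 7, 10, 15]
Completion times:
  Job 1: burst=5, C=5
  Job 2: burst=7, C=12
  Job 3: burst=10, C=22
  Job 4: burst=15, C=37
Average completion = 76/4 = 19.0

19.0


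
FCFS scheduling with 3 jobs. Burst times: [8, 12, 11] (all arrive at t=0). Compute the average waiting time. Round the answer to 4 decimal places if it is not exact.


FCFS order (as given): [8, 12, 11]
Waiting times:
  Job 1: wait = 0
  Job 2: wait = 8
  Job 3: wait = 20
Sum of waiting times = 28
Average waiting time = 28/3 = 9.3333

9.3333


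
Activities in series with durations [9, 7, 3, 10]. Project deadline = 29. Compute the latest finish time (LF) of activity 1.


LF(activity 1) = deadline - sum of successor durations
Successors: activities 2 through 4 with durations [7, 3, 10]
Sum of successor durations = 20
LF = 29 - 20 = 9

9


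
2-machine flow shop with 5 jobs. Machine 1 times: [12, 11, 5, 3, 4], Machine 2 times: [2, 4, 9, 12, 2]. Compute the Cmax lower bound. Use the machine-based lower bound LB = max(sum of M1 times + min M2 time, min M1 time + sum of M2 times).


LB1 = sum(M1 times) + min(M2 times) = 35 + 2 = 37
LB2 = min(M1 times) + sum(M2 times) = 3 + 29 = 32
Lower bound = max(LB1, LB2) = max(37, 32) = 37

37


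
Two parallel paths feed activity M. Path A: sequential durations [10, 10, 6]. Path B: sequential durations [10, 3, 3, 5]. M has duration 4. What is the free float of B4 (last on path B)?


ES(B4) = sum of predecessors on chain B = 16
EF(B4) = ES + duration = 16 + 5 = 21
Successor of B4 is M. ES(M) = max(sum(A), sum(B)) = max(26, 21) = 26
Free float = ES(successor) - EF(current) = 26 - 21 = 5

5


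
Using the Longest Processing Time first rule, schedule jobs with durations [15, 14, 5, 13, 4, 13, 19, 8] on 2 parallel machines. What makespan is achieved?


Sort jobs in decreasing order (LPT): [19, 15, 14, 13, 13, 8, 5, 4]
Assign each job to the least loaded machine:
  Machine 1: jobs [19, 13, 8, 5], load = 45
  Machine 2: jobs [15, 14, 13, 4], load = 46
Makespan = max load = 46

46


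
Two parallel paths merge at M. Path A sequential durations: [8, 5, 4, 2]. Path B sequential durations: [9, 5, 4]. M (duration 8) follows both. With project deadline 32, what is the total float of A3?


Forward pass: ES(A3) = sum of predecessors on chain A = 13
EF = ES + duration = 13 + 4 = 17
Backward pass: LF(M) = deadline = 32; LS(M) = 32 - 8 = 24
LF(A3) = LS(M) - sum(successors on chain A) = 24 - 2 = 22
LS = LF - duration = 22 - 4 = 18
Total float = LS - ES = 18 - 13 = 5

5


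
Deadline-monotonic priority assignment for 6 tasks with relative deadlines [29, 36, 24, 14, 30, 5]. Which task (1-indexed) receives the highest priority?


Sort tasks by relative deadline (ascending):
  Task 6: deadline = 5
  Task 4: deadline = 14
  Task 3: deadline = 24
  Task 1: deadline = 29
  Task 5: deadline = 30
  Task 2: deadline = 36
Priority order (highest first): [6, 4, 3, 1, 5, 2]
Highest priority task = 6

6


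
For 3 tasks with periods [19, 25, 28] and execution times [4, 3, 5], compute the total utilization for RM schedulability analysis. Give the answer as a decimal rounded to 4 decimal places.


Compute individual utilizations (exact fractions):
  Task 1: C/T = 4/19 (approx. 0.2105)
  Task 2: C/T = 3/25 (approx. 0.12)
  Task 3: C/T = 5/28 (approx. 0.1786)
Total utilization U = 4/19 + 3/25 + 5/28 = 6771/13300
Rounded to 4 decimal places: U = 0.5091
RM (Liu & Layland) bound for 3 tasks = 0.779763; compare with U = 6771/13300 (approx. 0.509098)
U <= bound, so schedulable by RM sufficient condition.

0.5091


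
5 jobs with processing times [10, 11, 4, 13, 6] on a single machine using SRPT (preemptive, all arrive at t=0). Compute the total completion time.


Since all jobs arrive at t=0, SRPT equals SPT ordering.
SPT order: [4, 6, 10, 11, 13]
Completion times:
  Job 1: p=4, C=4
  Job 2: p=6, C=10
  Job 3: p=10, C=20
  Job 4: p=11, C=31
  Job 5: p=13, C=44
Total completion time = 4 + 10 + 20 + 31 + 44 = 109

109


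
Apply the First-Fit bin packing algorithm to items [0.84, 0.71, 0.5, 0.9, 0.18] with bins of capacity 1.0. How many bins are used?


Place items sequentially using First-Fit:
  Item 0.84 -> new Bin 1
  Item 0.71 -> new Bin 2
  Item 0.5 -> new Bin 3
  Item 0.9 -> new Bin 4
  Item 0.18 -> Bin 2 (now 0.89)
Total bins used = 4

4


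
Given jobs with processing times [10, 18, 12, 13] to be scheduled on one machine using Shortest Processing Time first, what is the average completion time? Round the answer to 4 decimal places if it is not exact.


Sort jobs by processing time (SPT order): [10, 12, 13, 18]
Compute completion times sequentially:
  Job 1: processing = 10, completes at 10
  Job 2: processing = 12, completes at 22
  Job 3: processing = 13, completes at 35
  Job 4: processing = 18, completes at 53
Sum of completion times = 120
Average completion time = 120/4 = 30.0

30.0


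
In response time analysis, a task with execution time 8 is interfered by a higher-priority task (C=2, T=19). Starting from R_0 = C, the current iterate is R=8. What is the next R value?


R_next = C + ceil(R_prev / T_hp) * C_hp
ceil(8 / 19) = ceil(0.4211) = 1
Interference = 1 * 2 = 2
R_next = 8 + 2 = 10

10


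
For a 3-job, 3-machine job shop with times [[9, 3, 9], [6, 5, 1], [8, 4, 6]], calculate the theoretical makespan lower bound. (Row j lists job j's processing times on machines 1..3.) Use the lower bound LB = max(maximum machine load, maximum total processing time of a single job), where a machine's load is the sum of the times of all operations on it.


Machine loads:
  Machine 1: 9 + 6 + 8 = 23
  Machine 2: 3 + 5 + 4 = 12
  Machine 3: 9 + 1 + 6 = 16
Max machine load = 23
Job totals:
  Job 1: 21
  Job 2: 12
  Job 3: 18
Max job total = 21
Lower bound = max(23, 21) = 23

23


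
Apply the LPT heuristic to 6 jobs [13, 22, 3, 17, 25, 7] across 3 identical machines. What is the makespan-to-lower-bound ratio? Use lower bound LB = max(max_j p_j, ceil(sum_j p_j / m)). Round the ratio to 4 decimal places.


LPT order: [25, 22, 17, 13, 7, 3]
Machine loads after assignment: [28, 29, 30]
LPT makespan = 30
Lower bound = max(max_job, ceil(total/3)) = max(25, 29) = 29
Ratio = 30 / 29 = 1.0345

1.0345


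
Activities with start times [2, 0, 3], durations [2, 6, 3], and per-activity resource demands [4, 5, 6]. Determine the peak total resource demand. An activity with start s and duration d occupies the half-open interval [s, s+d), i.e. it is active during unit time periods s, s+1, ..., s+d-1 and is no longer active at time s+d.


Each activity i is active on [start_i, start_i + duration_i).
Compute total resource usage per time slot:
  t=0: active resources = [5], total = 5
  t=1: active resources = [5], total = 5
  t=2: active resources = [4, 5], total = 9
  t=3: active resources = [4, 5, 6], total = 15
  t=4: active resources = [5, 6], total = 11
  t=5: active resources = [5, 6], total = 11
Peak resource demand = 15

15


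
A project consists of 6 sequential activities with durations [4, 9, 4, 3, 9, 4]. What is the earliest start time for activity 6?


Activity 6 starts after activities 1 through 5 complete.
Predecessor durations: [4, 9, 4, 3, 9]
ES = 4 + 9 + 4 + 3 + 9 = 29

29


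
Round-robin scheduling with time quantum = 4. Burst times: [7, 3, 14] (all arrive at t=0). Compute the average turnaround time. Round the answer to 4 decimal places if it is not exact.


Time quantum = 4
Execution trace:
  J1 runs 4 units, time = 4
  J2 runs 3 units, time = 7
  J3 runs 4 units, time = 11
  J1 runs 3 units, time = 14
  J3 runs 4 units, time = 18
  J3 runs 4 units, time = 22
  J3 runs 2 units, time = 24
Finish times: [14, 7, 24]
Average turnaround = 45/3 = 15.0

15.0


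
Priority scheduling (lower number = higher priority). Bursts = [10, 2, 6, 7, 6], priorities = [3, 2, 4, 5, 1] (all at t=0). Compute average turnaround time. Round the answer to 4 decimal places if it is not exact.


Sort by priority (ascending = highest first):
Order: [(1, 6), (2, 2), (3, 10), (4, 6), (5, 7)]
Completion times:
  Priority 1, burst=6, C=6
  Priority 2, burst=2, C=8
  Priority 3, burst=10, C=18
  Priority 4, burst=6, C=24
  Priority 5, burst=7, C=31
Average turnaround = 87/5 = 17.4

17.4


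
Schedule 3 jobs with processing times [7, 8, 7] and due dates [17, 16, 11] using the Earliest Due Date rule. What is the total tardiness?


Sort by due date (EDD order): [(7, 11), (8, 16), (7, 17)]
Compute completion times and tardiness:
  Job 1: p=7, d=11, C=7, tardiness=max(0,7-11)=0
  Job 2: p=8, d=16, C=15, tardiness=max(0,15-16)=0
  Job 3: p=7, d=17, C=22, tardiness=max(0,22-17)=5
Total tardiness = 5

5


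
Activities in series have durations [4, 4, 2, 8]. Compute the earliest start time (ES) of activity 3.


Activity 3 starts after activities 1 through 2 complete.
Predecessor durations: [4, 4]
ES = 4 + 4 = 8

8


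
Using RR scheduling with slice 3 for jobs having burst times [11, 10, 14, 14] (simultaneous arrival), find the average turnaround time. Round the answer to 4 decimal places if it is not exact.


Time quantum = 3
Execution trace:
  J1 runs 3 units, time = 3
  J2 runs 3 units, time = 6
  J3 runs 3 units, time = 9
  J4 runs 3 units, time = 12
  J1 runs 3 units, time = 15
  J2 runs 3 units, time = 18
  J3 runs 3 units, time = 21
  J4 runs 3 units, time = 24
  J1 runs 3 units, time = 27
  J2 runs 3 units, time = 30
  J3 runs 3 units, time = 33
  J4 runs 3 units, time = 36
  J1 runs 2 units, time = 38
  J2 runs 1 units, time = 39
  J3 runs 3 units, time = 42
  J4 runs 3 units, time = 45
  J3 runs 2 units, time = 47
  J4 runs 2 units, time = 49
Finish times: [38, 39, 47, 49]
Average turnaround = 173/4 = 43.25

43.25


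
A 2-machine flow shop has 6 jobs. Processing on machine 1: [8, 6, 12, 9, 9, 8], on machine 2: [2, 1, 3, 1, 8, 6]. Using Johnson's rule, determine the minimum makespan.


Apply Johnson's rule:
  Group 1 (a <= b): []
  Group 2 (a > b): [(5, 9, 8), (6, 8, 6), (3, 12, 3), (1, 8, 2), (2, 6, 1), (4, 9, 1)]
Optimal job order: [5, 6, 3, 1, 2, 4]
Schedule:
  Job 5: M1 done at 9, M2 done at 17
  Job 6: M1 done at 17, M2 done at 23
  Job 3: M1 done at 29, M2 done at 32
  Job 1: M1 done at 37, M2 done at 39
  Job 2: M1 done at 43, M2 done at 44
  Job 4: M1 done at 52, M2 done at 53
Makespan = 53

53


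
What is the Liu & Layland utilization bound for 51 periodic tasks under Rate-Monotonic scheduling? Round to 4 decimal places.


Compute 2^(1/51) = 1.0136839003
Subtract 1: 1.0136839003 - 1 = 0.0136839003
Multiply by n: 51 * 0.0136839003 = 0.6978789153
Round to 4 dp: 0.6979

0.6979


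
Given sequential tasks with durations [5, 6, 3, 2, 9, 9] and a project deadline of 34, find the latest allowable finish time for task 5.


LF(activity 5) = deadline - sum of successor durations
Successors: activities 6 through 6 with durations [9]
Sum of successor durations = 9
LF = 34 - 9 = 25

25


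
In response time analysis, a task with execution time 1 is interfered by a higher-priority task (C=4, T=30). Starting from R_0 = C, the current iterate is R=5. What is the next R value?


R_next = C + ceil(R_prev / T_hp) * C_hp
ceil(5 / 30) = ceil(0.1667) = 1
Interference = 1 * 4 = 4
R_next = 1 + 4 = 5
R_next = R_prev, so the iteration has converged (response time = 5).

5


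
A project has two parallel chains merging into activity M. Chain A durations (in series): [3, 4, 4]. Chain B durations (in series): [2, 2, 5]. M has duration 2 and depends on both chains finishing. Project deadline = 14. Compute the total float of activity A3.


Forward pass: ES(A3) = sum of predecessors on chain A = 7
EF = ES + duration = 7 + 4 = 11
Backward pass: LF(M) = deadline = 14; LS(M) = 14 - 2 = 12
LF(A3) = LS(M) - sum(successors on chain A) = 12 - 0 = 12
LS = LF - duration = 12 - 4 = 8
Total float = LS - ES = 8 - 7 = 1

1


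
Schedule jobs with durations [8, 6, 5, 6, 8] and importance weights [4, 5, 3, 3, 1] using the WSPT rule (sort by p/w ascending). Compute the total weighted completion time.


Compute p/w ratios and sort ascending (WSPT): [(6, 5), (5, 3), (8, 4), (6, 3), (8, 1)]
Compute weighted completion times:
  Job (p=6,w=5): C=6, w*C=5*6=30
  Job (p=5,w=3): C=11, w*C=3*11=33
  Job (p=8,w=4): C=19, w*C=4*19=76
  Job (p=6,w=3): C=25, w*C=3*25=75
  Job (p=8,w=1): C=33, w*C=1*33=33
Total weighted completion time = 247

247


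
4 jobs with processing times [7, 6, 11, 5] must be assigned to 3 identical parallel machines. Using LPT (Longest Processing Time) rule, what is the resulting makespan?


Sort jobs in decreasing order (LPT): [11, 7, 6, 5]
Assign each job to the least loaded machine:
  Machine 1: jobs [11], load = 11
  Machine 2: jobs [7], load = 7
  Machine 3: jobs [6, 5], load = 11
Makespan = max load = 11

11


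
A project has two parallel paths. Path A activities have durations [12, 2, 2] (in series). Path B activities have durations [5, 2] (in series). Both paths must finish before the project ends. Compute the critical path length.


Path A total = 12 + 2 + 2 = 16
Path B total = 5 + 2 = 7
Critical path = longest path = max(16, 7) = 16

16


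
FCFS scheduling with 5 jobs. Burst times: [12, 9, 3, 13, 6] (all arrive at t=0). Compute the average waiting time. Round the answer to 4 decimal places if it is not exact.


FCFS order (as given): [12, 9, 3, 13, 6]
Waiting times:
  Job 1: wait = 0
  Job 2: wait = 12
  Job 3: wait = 21
  Job 4: wait = 24
  Job 5: wait = 37
Sum of waiting times = 94
Average waiting time = 94/5 = 18.8

18.8


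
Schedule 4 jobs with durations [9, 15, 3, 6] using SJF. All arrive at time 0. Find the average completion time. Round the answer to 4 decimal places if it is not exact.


SJF order (ascending): [3, 6, 9, 15]
Completion times:
  Job 1: burst=3, C=3
  Job 2: burst=6, C=9
  Job 3: burst=9, C=18
  Job 4: burst=15, C=33
Average completion = 63/4 = 15.75

15.75


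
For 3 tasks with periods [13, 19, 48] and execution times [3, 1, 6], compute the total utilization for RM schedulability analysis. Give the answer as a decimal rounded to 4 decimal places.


Compute individual utilizations (exact fractions):
  Task 1: C/T = 3/13 (approx. 0.2308)
  Task 2: C/T = 1/19 (approx. 0.0526)
  Task 3: C/T = 6/48 = 1/8 (approx. 0.125)
Total utilization U = 3/13 + 1/19 + 1/8 = 807/1976
Rounded to 4 decimal places: U = 0.4084
RM (Liu & Layland) bound for 3 tasks = 0.779763; compare with U = 807/1976 (approx. 0.408401)
U <= bound, so schedulable by RM sufficient condition.

0.4084


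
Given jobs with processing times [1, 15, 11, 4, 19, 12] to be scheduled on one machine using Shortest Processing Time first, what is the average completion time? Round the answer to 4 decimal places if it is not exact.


Sort jobs by processing time (SPT order): [1, 4, 11, 12, 15, 19]
Compute completion times sequentially:
  Job 1: processing = 1, completes at 1
  Job 2: processing = 4, completes at 5
  Job 3: processing = 11, completes at 16
  Job 4: processing = 12, completes at 28
  Job 5: processing = 15, completes at 43
  Job 6: processing = 19, completes at 62
Sum of completion times = 155
Average completion time = 155/6 = 25.8333

25.8333


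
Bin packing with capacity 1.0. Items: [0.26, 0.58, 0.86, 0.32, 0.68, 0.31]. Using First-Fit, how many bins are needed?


Place items sequentially using First-Fit:
  Item 0.26 -> new Bin 1
  Item 0.58 -> Bin 1 (now 0.84)
  Item 0.86 -> new Bin 2
  Item 0.32 -> new Bin 3
  Item 0.68 -> Bin 3 (now 1.0)
  Item 0.31 -> new Bin 4
Total bins used = 4

4


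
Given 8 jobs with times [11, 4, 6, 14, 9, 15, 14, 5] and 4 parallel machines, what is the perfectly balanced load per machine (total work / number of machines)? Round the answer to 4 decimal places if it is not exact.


Total processing time = 11 + 4 + 6 + 14 + 9 + 15 + 14 + 5 = 78
Number of machines = 4
Ideal balanced load = 78 / 4 = 19.5

19.5


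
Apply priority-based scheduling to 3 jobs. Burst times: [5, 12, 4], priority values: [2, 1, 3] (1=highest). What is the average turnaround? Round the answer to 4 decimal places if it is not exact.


Sort by priority (ascending = highest first):
Order: [(1, 12), (2, 5), (3, 4)]
Completion times:
  Priority 1, burst=12, C=12
  Priority 2, burst=5, C=17
  Priority 3, burst=4, C=21
Average turnaround = 50/3 = 16.6667

16.6667


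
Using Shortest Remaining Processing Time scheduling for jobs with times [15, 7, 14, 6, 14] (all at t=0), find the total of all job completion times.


Since all jobs arrive at t=0, SRPT equals SPT ordering.
SPT order: [6, 7, 14, 14, 15]
Completion times:
  Job 1: p=6, C=6
  Job 2: p=7, C=13
  Job 3: p=14, C=27
  Job 4: p=14, C=41
  Job 5: p=15, C=56
Total completion time = 6 + 13 + 27 + 41 + 56 = 143

143


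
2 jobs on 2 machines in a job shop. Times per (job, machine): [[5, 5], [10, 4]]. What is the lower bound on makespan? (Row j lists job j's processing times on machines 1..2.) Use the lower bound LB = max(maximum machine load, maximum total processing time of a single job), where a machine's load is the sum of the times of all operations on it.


Machine loads:
  Machine 1: 5 + 10 = 15
  Machine 2: 5 + 4 = 9
Max machine load = 15
Job totals:
  Job 1: 10
  Job 2: 14
Max job total = 14
Lower bound = max(15, 14) = 15

15


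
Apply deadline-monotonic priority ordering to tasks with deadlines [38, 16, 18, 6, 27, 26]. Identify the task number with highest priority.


Sort tasks by relative deadline (ascending):
  Task 4: deadline = 6
  Task 2: deadline = 16
  Task 3: deadline = 18
  Task 6: deadline = 26
  Task 5: deadline = 27
  Task 1: deadline = 38
Priority order (highest first): [4, 2, 3, 6, 5, 1]
Highest priority task = 4

4


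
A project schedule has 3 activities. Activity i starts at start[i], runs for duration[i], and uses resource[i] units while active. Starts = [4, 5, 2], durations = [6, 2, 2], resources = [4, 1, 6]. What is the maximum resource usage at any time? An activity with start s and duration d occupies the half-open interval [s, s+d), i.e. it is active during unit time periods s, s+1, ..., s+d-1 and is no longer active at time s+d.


Each activity i is active on [start_i, start_i + duration_i).
Compute total resource usage per time slot:
  t=0: active resources = [], total = 0
  t=1: active resources = [], total = 0
  t=2: active resources = [6], total = 6
  t=3: active resources = [6], total = 6
  t=4: active resources = [4], total = 4
  t=5: active resources = [4, 1], total = 5
  t=6: active resources = [4, 1], total = 5
  t=7: active resources = [4], total = 4
  t=8: active resources = [4], total = 4
  t=9: active resources = [4], total = 4
Peak resource demand = 6

6


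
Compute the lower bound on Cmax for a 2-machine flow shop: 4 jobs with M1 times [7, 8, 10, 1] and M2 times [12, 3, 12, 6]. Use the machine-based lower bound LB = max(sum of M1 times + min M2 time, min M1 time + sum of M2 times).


LB1 = sum(M1 times) + min(M2 times) = 26 + 3 = 29
LB2 = min(M1 times) + sum(M2 times) = 1 + 33 = 34
Lower bound = max(LB1, LB2) = max(29, 34) = 34

34


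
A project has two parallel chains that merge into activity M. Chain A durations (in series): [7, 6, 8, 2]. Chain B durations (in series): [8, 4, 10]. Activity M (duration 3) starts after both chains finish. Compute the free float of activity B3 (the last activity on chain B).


ES(B3) = sum of predecessors on chain B = 12
EF(B3) = ES + duration = 12 + 10 = 22
Successor of B3 is M. ES(M) = max(sum(A), sum(B)) = max(23, 22) = 23
Free float = ES(successor) - EF(current) = 23 - 22 = 1

1


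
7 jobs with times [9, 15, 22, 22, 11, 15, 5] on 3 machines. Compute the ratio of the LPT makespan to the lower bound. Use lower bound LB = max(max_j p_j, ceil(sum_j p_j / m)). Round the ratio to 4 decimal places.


LPT order: [22, 22, 15, 15, 11, 9, 5]
Machine loads after assignment: [33, 31, 35]
LPT makespan = 35
Lower bound = max(max_job, ceil(total/3)) = max(22, 33) = 33
Ratio = 35 / 33 = 1.0606

1.0606


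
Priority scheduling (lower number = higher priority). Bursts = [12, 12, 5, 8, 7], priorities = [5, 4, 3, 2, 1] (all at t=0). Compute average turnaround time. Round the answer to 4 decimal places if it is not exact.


Sort by priority (ascending = highest first):
Order: [(1, 7), (2, 8), (3, 5), (4, 12), (5, 12)]
Completion times:
  Priority 1, burst=7, C=7
  Priority 2, burst=8, C=15
  Priority 3, burst=5, C=20
  Priority 4, burst=12, C=32
  Priority 5, burst=12, C=44
Average turnaround = 118/5 = 23.6

23.6


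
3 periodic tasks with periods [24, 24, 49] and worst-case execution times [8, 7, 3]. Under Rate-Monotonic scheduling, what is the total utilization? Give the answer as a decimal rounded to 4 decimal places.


Compute individual utilizations (exact fractions):
  Task 1: C/T = 8/24 = 1/3 (approx. 0.3333)
  Task 2: C/T = 7/24 (approx. 0.2917)
  Task 3: C/T = 3/49 (approx. 0.0612)
Total utilization U = 1/3 + 7/24 + 3/49 = 269/392
Rounded to 4 decimal places: U = 0.6862
RM (Liu & Layland) bound for 3 tasks = 0.779763; compare with U = 269/392 (approx. 0.686224)
U <= bound, so schedulable by RM sufficient condition.

0.6862


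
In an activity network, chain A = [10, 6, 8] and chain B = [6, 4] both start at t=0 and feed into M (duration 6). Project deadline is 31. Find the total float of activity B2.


Forward pass: ES(B2) = sum of predecessors on chain B = 6
EF = ES + duration = 6 + 4 = 10
Backward pass: LF(M) = deadline = 31; LS(M) = 31 - 6 = 25
LF(B2) = LS(M) - sum(successors on chain B) = 25 - 0 = 25
LS = LF - duration = 25 - 4 = 21
Total float = LS - ES = 21 - 6 = 15

15


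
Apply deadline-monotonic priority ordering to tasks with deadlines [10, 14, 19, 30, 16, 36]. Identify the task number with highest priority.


Sort tasks by relative deadline (ascending):
  Task 1: deadline = 10
  Task 2: deadline = 14
  Task 5: deadline = 16
  Task 3: deadline = 19
  Task 4: deadline = 30
  Task 6: deadline = 36
Priority order (highest first): [1, 2, 5, 3, 4, 6]
Highest priority task = 1

1


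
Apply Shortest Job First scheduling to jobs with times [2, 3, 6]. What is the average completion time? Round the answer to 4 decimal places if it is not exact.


SJF order (ascending): [2, 3, 6]
Completion times:
  Job 1: burst=2, C=2
  Job 2: burst=3, C=5
  Job 3: burst=6, C=11
Average completion = 18/3 = 6.0

6.0


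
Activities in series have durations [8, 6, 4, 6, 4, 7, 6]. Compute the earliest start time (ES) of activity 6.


Activity 6 starts after activities 1 through 5 complete.
Predecessor durations: [8, 6, 4, 6, 4]
ES = 8 + 6 + 4 + 6 + 4 = 28

28


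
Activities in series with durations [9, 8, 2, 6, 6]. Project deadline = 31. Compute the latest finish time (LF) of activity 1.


LF(activity 1) = deadline - sum of successor durations
Successors: activities 2 through 5 with durations [8, 2, 6, 6]
Sum of successor durations = 22
LF = 31 - 22 = 9

9


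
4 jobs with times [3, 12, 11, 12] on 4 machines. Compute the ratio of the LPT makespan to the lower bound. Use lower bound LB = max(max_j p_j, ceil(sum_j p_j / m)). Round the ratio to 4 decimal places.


LPT order: [12, 12, 11, 3]
Machine loads after assignment: [12, 12, 11, 3]
LPT makespan = 12
Lower bound = max(max_job, ceil(total/4)) = max(12, 10) = 12
Ratio = 12 / 12 = 1.0

1.0


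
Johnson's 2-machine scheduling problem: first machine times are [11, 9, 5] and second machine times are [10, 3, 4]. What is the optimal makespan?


Apply Johnson's rule:
  Group 1 (a <= b): []
  Group 2 (a > b): [(1, 11, 10), (3, 5, 4), (2, 9, 3)]
Optimal job order: [1, 3, 2]
Schedule:
  Job 1: M1 done at 11, M2 done at 21
  Job 3: M1 done at 16, M2 done at 25
  Job 2: M1 done at 25, M2 done at 28
Makespan = 28

28


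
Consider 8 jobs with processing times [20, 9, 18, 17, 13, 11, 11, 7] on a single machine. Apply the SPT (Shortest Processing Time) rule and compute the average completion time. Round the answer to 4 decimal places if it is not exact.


Sort jobs by processing time (SPT order): [7, 9, 11, 11, 13, 17, 18, 20]
Compute completion times sequentially:
  Job 1: processing = 7, completes at 7
  Job 2: processing = 9, completes at 16
  Job 3: processing = 11, completes at 27
  Job 4: processing = 11, completes at 38
  Job 5: processing = 13, completes at 51
  Job 6: processing = 17, completes at 68
  Job 7: processing = 18, completes at 86
  Job 8: processing = 20, completes at 106
Sum of completion times = 399
Average completion time = 399/8 = 49.875

49.875


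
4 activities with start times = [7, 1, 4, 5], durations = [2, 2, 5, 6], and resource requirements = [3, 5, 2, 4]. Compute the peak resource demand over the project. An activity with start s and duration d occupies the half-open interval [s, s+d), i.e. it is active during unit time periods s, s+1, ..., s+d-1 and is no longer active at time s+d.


Each activity i is active on [start_i, start_i + duration_i).
Compute total resource usage per time slot:
  t=0: active resources = [], total = 0
  t=1: active resources = [5], total = 5
  t=2: active resources = [5], total = 5
  t=3: active resources = [], total = 0
  t=4: active resources = [2], total = 2
  t=5: active resources = [2, 4], total = 6
  t=6: active resources = [2, 4], total = 6
  t=7: active resources = [3, 2, 4], total = 9
  t=8: active resources = [3, 2, 4], total = 9
  t=9: active resources = [4], total = 4
  t=10: active resources = [4], total = 4
Peak resource demand = 9

9


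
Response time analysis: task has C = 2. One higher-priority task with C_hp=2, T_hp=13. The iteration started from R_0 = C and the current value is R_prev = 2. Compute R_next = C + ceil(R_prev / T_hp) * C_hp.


R_next = C + ceil(R_prev / T_hp) * C_hp
ceil(2 / 13) = ceil(0.1538) = 1
Interference = 1 * 2 = 2
R_next = 2 + 2 = 4

4


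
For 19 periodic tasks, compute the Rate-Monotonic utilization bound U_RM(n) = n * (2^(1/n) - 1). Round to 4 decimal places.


Compute 2^(1/19) = 1.0371550444
Subtract 1: 1.0371550444 - 1 = 0.0371550444
Multiply by n: 19 * 0.0371550444 = 0.7059458436
Round to 4 dp: 0.7059

0.7059


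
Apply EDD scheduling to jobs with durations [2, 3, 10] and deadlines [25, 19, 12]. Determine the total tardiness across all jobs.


Sort by due date (EDD order): [(10, 12), (3, 19), (2, 25)]
Compute completion times and tardiness:
  Job 1: p=10, d=12, C=10, tardiness=max(0,10-12)=0
  Job 2: p=3, d=19, C=13, tardiness=max(0,13-19)=0
  Job 3: p=2, d=25, C=15, tardiness=max(0,15-25)=0
Total tardiness = 0

0


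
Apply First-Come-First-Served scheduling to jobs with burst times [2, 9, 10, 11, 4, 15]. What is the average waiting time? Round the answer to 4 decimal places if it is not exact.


FCFS order (as given): [2, 9, 10, 11, 4, 15]
Waiting times:
  Job 1: wait = 0
  Job 2: wait = 2
  Job 3: wait = 11
  Job 4: wait = 21
  Job 5: wait = 32
  Job 6: wait = 36
Sum of waiting times = 102
Average waiting time = 102/6 = 17.0

17.0


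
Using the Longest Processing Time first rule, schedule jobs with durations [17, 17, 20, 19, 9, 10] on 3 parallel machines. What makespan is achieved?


Sort jobs in decreasing order (LPT): [20, 19, 17, 17, 10, 9]
Assign each job to the least loaded machine:
  Machine 1: jobs [20, 9], load = 29
  Machine 2: jobs [19, 10], load = 29
  Machine 3: jobs [17, 17], load = 34
Makespan = max load = 34

34


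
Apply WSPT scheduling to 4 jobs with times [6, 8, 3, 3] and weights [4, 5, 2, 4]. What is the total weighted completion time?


Compute p/w ratios and sort ascending (WSPT): [(3, 4), (6, 4), (3, 2), (8, 5)]
Compute weighted completion times:
  Job (p=3,w=4): C=3, w*C=4*3=12
  Job (p=6,w=4): C=9, w*C=4*9=36
  Job (p=3,w=2): C=12, w*C=2*12=24
  Job (p=8,w=5): C=20, w*C=5*20=100
Total weighted completion time = 172

172


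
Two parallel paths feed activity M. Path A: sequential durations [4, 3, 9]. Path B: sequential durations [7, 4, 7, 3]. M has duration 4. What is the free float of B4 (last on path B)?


ES(B4) = sum of predecessors on chain B = 18
EF(B4) = ES + duration = 18 + 3 = 21
Successor of B4 is M. ES(M) = max(sum(A), sum(B)) = max(16, 21) = 21
Free float = ES(successor) - EF(current) = 21 - 21 = 0

0


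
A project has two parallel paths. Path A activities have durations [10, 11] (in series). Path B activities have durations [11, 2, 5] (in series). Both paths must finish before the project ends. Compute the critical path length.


Path A total = 10 + 11 = 21
Path B total = 11 + 2 + 5 = 18
Critical path = longest path = max(21, 18) = 21

21


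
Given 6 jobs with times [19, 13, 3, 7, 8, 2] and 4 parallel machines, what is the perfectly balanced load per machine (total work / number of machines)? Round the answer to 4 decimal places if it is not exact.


Total processing time = 19 + 13 + 3 + 7 + 8 + 2 = 52
Number of machines = 4
Ideal balanced load = 52 / 4 = 13.0

13.0


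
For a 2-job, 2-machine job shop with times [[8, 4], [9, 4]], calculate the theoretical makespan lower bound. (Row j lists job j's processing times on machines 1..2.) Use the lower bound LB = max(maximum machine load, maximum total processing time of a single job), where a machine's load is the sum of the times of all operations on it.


Machine loads:
  Machine 1: 8 + 9 = 17
  Machine 2: 4 + 4 = 8
Max machine load = 17
Job totals:
  Job 1: 12
  Job 2: 13
Max job total = 13
Lower bound = max(17, 13) = 17

17


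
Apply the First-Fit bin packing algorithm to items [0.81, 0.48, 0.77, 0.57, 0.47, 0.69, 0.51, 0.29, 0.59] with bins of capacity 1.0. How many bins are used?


Place items sequentially using First-Fit:
  Item 0.81 -> new Bin 1
  Item 0.48 -> new Bin 2
  Item 0.77 -> new Bin 3
  Item 0.57 -> new Bin 4
  Item 0.47 -> Bin 2 (now 0.95)
  Item 0.69 -> new Bin 5
  Item 0.51 -> new Bin 6
  Item 0.29 -> Bin 4 (now 0.86)
  Item 0.59 -> new Bin 7
Total bins used = 7

7


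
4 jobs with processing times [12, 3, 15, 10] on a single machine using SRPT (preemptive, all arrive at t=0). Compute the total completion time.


Since all jobs arrive at t=0, SRPT equals SPT ordering.
SPT order: [3, 10, 12, 15]
Completion times:
  Job 1: p=3, C=3
  Job 2: p=10, C=13
  Job 3: p=12, C=25
  Job 4: p=15, C=40
Total completion time = 3 + 13 + 25 + 40 = 81

81


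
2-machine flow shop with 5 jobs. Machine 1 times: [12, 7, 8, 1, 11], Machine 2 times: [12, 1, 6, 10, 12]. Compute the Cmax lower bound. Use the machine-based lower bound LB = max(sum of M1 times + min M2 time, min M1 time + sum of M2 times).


LB1 = sum(M1 times) + min(M2 times) = 39 + 1 = 40
LB2 = min(M1 times) + sum(M2 times) = 1 + 41 = 42
Lower bound = max(LB1, LB2) = max(40, 42) = 42

42


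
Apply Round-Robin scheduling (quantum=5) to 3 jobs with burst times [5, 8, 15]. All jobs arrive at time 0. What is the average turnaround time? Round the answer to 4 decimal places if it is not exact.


Time quantum = 5
Execution trace:
  J1 runs 5 units, time = 5
  J2 runs 5 units, time = 10
  J3 runs 5 units, time = 15
  J2 runs 3 units, time = 18
  J3 runs 5 units, time = 23
  J3 runs 5 units, time = 28
Finish times: [5, 18, 28]
Average turnaround = 51/3 = 17.0

17.0


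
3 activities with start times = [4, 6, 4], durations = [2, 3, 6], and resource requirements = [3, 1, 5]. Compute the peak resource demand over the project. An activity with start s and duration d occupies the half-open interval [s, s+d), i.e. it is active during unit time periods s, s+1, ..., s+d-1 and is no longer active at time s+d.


Each activity i is active on [start_i, start_i + duration_i).
Compute total resource usage per time slot:
  t=0: active resources = [], total = 0
  t=1: active resources = [], total = 0
  t=2: active resources = [], total = 0
  t=3: active resources = [], total = 0
  t=4: active resources = [3, 5], total = 8
  t=5: active resources = [3, 5], total = 8
  t=6: active resources = [1, 5], total = 6
  t=7: active resources = [1, 5], total = 6
  t=8: active resources = [1, 5], total = 6
  t=9: active resources = [5], total = 5
Peak resource demand = 8

8


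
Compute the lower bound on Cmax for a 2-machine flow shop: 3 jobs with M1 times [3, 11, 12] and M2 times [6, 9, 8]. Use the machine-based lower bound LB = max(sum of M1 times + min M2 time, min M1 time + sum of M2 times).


LB1 = sum(M1 times) + min(M2 times) = 26 + 6 = 32
LB2 = min(M1 times) + sum(M2 times) = 3 + 23 = 26
Lower bound = max(LB1, LB2) = max(32, 26) = 32

32


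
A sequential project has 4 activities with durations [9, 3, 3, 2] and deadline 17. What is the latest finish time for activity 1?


LF(activity 1) = deadline - sum of successor durations
Successors: activities 2 through 4 with durations [3, 3, 2]
Sum of successor durations = 8
LF = 17 - 8 = 9

9


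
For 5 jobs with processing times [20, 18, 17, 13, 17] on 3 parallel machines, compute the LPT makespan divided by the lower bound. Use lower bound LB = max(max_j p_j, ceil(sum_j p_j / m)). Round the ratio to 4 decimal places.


LPT order: [20, 18, 17, 17, 13]
Machine loads after assignment: [20, 31, 34]
LPT makespan = 34
Lower bound = max(max_job, ceil(total/3)) = max(20, 29) = 29
Ratio = 34 / 29 = 1.1724

1.1724


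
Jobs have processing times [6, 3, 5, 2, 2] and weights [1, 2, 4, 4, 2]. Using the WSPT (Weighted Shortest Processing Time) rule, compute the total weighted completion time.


Compute p/w ratios and sort ascending (WSPT): [(2, 4), (2, 2), (5, 4), (3, 2), (6, 1)]
Compute weighted completion times:
  Job (p=2,w=4): C=2, w*C=4*2=8
  Job (p=2,w=2): C=4, w*C=2*4=8
  Job (p=5,w=4): C=9, w*C=4*9=36
  Job (p=3,w=2): C=12, w*C=2*12=24
  Job (p=6,w=1): C=18, w*C=1*18=18
Total weighted completion time = 94

94
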